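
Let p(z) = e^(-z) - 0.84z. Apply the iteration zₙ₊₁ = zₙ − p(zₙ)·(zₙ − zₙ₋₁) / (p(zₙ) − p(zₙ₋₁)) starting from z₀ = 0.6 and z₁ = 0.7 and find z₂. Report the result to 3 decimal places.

p(0.6) = 0.04481, p(0.7) = -0.09141
z₂ = 0.70000 − (-0.09141)·(0.70000 − 0.60000) / (-0.09141 − 0.04481) = 0.70000 − (-0.00914)/(-0.13623) = 0.63289

0.633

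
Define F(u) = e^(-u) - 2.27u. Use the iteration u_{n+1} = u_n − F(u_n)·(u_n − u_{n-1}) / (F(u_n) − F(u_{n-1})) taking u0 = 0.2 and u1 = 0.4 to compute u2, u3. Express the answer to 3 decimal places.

F(0.2) = 0.36473, F(0.4) = -0.23768
u2 = 0.40000 − (-0.23768)·(0.40000 − 0.20000) / (-0.23768 − 0.36473) = 0.40000 − (-0.04754)/(-0.60241) = 0.32109
F(0.32109) = -0.00352
u3 = 0.32109 − (-0.00352)·(0.32109 − 0.40000) / (-0.00352 − (-0.23768)) = 0.32109 − (0.00028)/(0.23416) = 0.31991

0.321, 0.320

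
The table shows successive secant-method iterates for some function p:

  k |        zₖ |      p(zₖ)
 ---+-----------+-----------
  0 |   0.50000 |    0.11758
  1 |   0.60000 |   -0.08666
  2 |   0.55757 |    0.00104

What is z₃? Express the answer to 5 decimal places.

0.55807

z₃ = 0.55757 − 0.00104·(0.55757 − 0.60000) / (0.00104 − (-0.08666))
   = 0.55757 − (-0.0000441)/(0.0877000) = 0.5580732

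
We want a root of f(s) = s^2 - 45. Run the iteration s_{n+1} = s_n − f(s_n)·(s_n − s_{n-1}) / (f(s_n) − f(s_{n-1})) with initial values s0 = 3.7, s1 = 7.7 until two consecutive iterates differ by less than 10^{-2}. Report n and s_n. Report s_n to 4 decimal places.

n = 5, s_n = 6.7082

f(3.7) = -31.310000, f(7.7) = 14.290000
s2 = 7.700000 − 14.290000·(4.000000)/(45.600000) = 6.446491;  |Δ| = 1.253509
f(6.446491) = -3.442751
s3 = 6.446491 − (-3.442751)·(-1.253509)/(-17.732751) = 6.689856;  |Δ| = 0.243364
f(6.689856) = -0.245833
s4 = 6.689856 − (-0.245833)·(0.243364)/(3.196918) = 6.708569;  |Δ| = 0.018714
f(6.708569) = 0.004905
s5 = 6.708569 − 0.004905·(0.018714)/(0.250738) = 6.708203;  |Δ| = 0.000366
|s5 − s4| = 0.000366 < 10^{-2}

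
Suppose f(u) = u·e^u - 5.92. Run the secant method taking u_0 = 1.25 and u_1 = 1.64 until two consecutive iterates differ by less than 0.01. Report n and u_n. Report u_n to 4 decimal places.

n = 4, u_n = 1.4246

f(1.25) = -1.557071, f(1.64) = 2.534478
u_2 = 1.640000 − 2.534478·(0.390000)/(4.091549) = 1.398418;  |Δ| = 0.241582
f(1.398418) = -0.258104
u_3 = 1.398418 − (-0.258104)·(-0.241582)/(-2.792582) = 1.420746;  |Δ| = 0.022328
f(1.420746) = -0.037818
u_4 = 1.420746 − (-0.037818)·(0.022328)/(0.220285) = 1.424579;  |Δ| = 0.003833
|u_4 − u_3| = 0.003833 < 0.01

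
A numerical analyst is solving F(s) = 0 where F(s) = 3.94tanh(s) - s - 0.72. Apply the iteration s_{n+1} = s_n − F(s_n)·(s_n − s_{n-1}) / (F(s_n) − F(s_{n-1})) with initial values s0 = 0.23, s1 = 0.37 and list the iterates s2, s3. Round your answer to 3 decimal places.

0.253, 0.252

F(0.23) = -0.05945, F(0.37) = 0.30473
s2 = 0.37000 − 0.30473·(0.37000 − 0.23000) / (0.30473 − (-0.05945)) = 0.37000 − (0.04266)/(0.36418) = 0.25285
F(0.25285) = 0.00269
s3 = 0.25285 − 0.00269·(0.25285 − 0.37000) / (0.00269 − 0.30473) = 0.25285 − (-0.00031)/(-0.30204) = 0.25181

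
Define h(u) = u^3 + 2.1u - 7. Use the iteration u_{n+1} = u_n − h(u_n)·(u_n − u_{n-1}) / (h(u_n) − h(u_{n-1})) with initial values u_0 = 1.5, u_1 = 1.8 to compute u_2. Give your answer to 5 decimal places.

h(1.5) = -0.4750000, h(1.8) = 2.6120000
u_2 = 1.8000000 − 2.6120000·(1.8000000 − 1.5000000) / (2.6120000 − (-0.4750000)) = 1.8000000 − (0.7836000)/(3.0870000) = 1.5461613

1.54616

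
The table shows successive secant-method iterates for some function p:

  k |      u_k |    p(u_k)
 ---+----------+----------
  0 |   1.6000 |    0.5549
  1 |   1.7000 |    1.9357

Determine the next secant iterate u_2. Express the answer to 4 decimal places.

u_2 = 1.7000 − 1.9357·(1.7000 − 1.6000) / (1.9357 − 0.5549)
   = 1.7000 − (0.193570)/(1.380800) = 1.559813

1.5598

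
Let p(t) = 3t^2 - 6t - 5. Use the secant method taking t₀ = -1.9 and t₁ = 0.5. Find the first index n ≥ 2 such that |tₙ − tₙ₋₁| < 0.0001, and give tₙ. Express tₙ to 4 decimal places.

n = 7, tₙ = -0.6330

p(-1.9) = 17.230000, p(0.5) = -7.250000
t₂ = 0.500000 − (-7.250000)·(2.400000)/(-24.480000) = -0.210784;  |Δ| = 0.710784
p(-0.210784) = -3.602004
t₃ = -0.210784 − (-3.602004)·(-0.710784)/(3.647996) = -0.912607;  |Δ| = 0.701823
p(-0.912607) = 2.974202
t₄ = -0.912607 − 2.974202·(-0.701823)/(6.576206) = -0.595196;  |Δ| = 0.317412
p(-0.595196) = -0.366050
t₅ = -0.595196 − (-0.366050)·(0.317412)/(-3.340252) = -0.629980;  |Δ| = 0.034784
p(-0.629980) = -0.029493
t₆ = -0.629980 − (-0.029493)·(-0.034784)/(0.336557) = -0.633028;  |Δ| = 0.003048
p(-0.633028) = 0.000346
t₇ = -0.633028 − 0.000346·(-0.003048)/(0.029839) = -0.632993;  |Δ| = 0.000035
|t₇ − t₆| = 0.000035 < 0.0001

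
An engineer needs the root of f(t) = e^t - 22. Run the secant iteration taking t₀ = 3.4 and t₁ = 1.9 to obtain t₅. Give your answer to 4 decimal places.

3.0899

f(3.4) = 7.964100, f(1.9) = -15.314106
t₂ = 1.900000 − (-15.314106)·(1.900000 − 3.400000) / (-15.314106 − 7.964100) = 1.900000 − (22.971158)/(-23.278206) = 2.886810
f(2.886810) = -4.064004
t₃ = 2.886810 − (-4.064004)·(2.886810 − 1.900000) / (-4.064004 − (-15.314106)) = 2.886810 − (-4.010398)/(11.250102) = 3.243286
f(3.243286) = 3.617770
t₄ = 3.243286 − 3.617770·(3.243286 − 2.886810) / (3.617770 − (-4.064004)) = 3.243286 − (1.289650)/(7.681774) = 3.075402
f(3.075402) = -0.341417
t₅ = 3.075402 − (-0.341417)·(3.075402 − 3.243286) / (-0.341417 − 3.617770) = 3.075402 − (0.057319)/(-3.959187) = 3.089879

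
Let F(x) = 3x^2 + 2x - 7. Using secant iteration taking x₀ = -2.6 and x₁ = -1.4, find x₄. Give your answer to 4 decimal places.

-1.8961

F(-2.6) = 8.080000, F(-1.4) = -3.920000
x₂ = -1.400000 − (-3.920000)·(-1.400000 − (-2.600000)) / (-3.920000 − 8.080000) = -1.400000 − (-4.704000)/(-12.000000) = -1.792000
F(-1.792000) = -0.950208
x₃ = -1.792000 − (-0.950208)·(-1.792000 − (-1.400000)) / (-0.950208 − (-3.920000)) = -1.792000 − (0.372482)/(2.969792) = -1.917423
F(-1.917423) = 0.194691
x₄ = -1.917423 − 0.194691·(-1.917423 − (-1.792000)) / (0.194691 − (-0.950208)) = -1.917423 − (-0.024419)/(1.144899) = -1.896095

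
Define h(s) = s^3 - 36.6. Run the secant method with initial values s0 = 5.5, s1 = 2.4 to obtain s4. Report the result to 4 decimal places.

h(5.5) = 129.775000, h(2.4) = -22.776000
s2 = 2.400000 − (-22.776000)·(2.400000 − 5.500000) / (-22.776000 − 129.775000) = 2.400000 − (70.605600)/(-152.551000) = 2.862833
h(2.862833) = -13.136763
s3 = 2.862833 − (-13.136763)·(2.862833 − 2.400000) / (-13.136763 − (-22.776000)) = 2.862833 − (-6.080124)/(9.639237) = 3.493601
h(3.493601) = 6.040264
s4 = 3.493601 − 6.040264·(3.493601 − 2.862833) / (6.040264 − (-13.136763)) = 3.493601 − (3.810006)/(19.177026) = 3.294925

3.2949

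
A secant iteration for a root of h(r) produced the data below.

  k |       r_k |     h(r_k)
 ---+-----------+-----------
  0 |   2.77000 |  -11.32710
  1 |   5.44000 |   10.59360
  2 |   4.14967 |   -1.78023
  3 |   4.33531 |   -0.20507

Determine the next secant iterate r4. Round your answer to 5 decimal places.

r4 = 4.33531 − (-0.20507)·(4.33531 − 4.14967) / (-0.20507 − (-1.78023))
   = 4.33531 − (-0.0380692)/(1.5751600) = 4.3594785

4.35948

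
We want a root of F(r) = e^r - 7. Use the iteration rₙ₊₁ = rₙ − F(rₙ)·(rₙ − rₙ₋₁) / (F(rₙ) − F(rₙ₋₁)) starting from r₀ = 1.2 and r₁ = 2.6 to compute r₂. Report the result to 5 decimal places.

F(1.2) = -3.6798831, F(2.6) = 6.4637380
r₂ = 2.6000000 − 6.4637380·(2.6000000 − 1.2000000) / (6.4637380 − (-3.6798831)) = 2.6000000 − (9.0492332)/(10.1436211) = 1.7078893

1.70789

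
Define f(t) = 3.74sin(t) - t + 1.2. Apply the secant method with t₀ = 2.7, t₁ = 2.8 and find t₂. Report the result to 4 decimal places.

2.7221

f(2.7) = 0.098401, f(2.8) = -0.347144
t₂ = 2.800000 − (-0.347144)·(2.800000 − 2.700000) / (-0.347144 − 0.098401) = 2.800000 − (-0.034714)/(-0.445545) = 2.722085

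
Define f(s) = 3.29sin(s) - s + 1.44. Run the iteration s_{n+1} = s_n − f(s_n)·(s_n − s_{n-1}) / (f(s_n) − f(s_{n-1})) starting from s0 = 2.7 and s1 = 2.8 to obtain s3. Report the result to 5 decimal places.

f(2.7) = 0.1460798, f(2.8) = -0.2578890
s2 = 2.8000000 − (-0.2578890)·(2.8000000 − 2.7000000) / (-0.2578890 − 0.1460798) = 2.8000000 − (-0.0257889)/(-0.4039688) = 2.7361612
f(2.7361612) = 0.0014652
s3 = 2.7361612 − 0.0014652·(2.7361612 − 2.8000000) / (0.0014652 − (-0.2578890)) = 2.7361612 − (-0.0000935)/(0.2593542) = 2.7365218

2.73652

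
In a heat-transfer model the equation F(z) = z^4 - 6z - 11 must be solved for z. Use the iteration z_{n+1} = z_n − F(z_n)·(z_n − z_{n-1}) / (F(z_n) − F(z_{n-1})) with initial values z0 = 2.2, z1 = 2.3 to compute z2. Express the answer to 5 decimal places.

2.21956

F(2.2) = -0.7744000, F(2.3) = 3.1841000
z2 = 2.3000000 − 3.1841000·(2.3000000 − 2.2000000) / (3.1841000 − (-0.7744000)) = 2.3000000 − (0.3184100)/(3.9585000) = 2.2195630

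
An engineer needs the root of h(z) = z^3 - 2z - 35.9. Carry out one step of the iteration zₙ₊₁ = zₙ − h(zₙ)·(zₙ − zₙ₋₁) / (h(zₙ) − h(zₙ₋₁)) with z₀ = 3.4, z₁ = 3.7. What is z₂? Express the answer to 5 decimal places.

3.49478

h(3.4) = -3.3960000, h(3.7) = 7.3530000
z₂ = 3.7000000 − 7.3530000·(3.7000000 − 3.4000000) / (7.3530000 − (-3.3960000)) = 3.7000000 − (2.2059000)/(10.7490000) = 3.4947809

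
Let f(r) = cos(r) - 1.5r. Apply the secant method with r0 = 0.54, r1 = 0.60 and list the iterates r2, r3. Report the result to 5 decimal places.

0.56339, 0.56357

f(0.54) = 0.0477087, f(0.60) = -0.0746644
r2 = 0.6000000 − (-0.0746644)·(0.6000000 − 0.5400000) / (-0.0746644 − 0.0477087) = 0.6000000 − (-0.0044799)/(-0.1223731) = 0.5633918
f(0.5633918) = 0.0003610
r3 = 0.5633918 − 0.0003610·(0.5633918 − 0.6000000) / (0.0003610 − (-0.0746644)) = 0.5633918 − (-0.0000132)/(0.0750253) = 0.5635679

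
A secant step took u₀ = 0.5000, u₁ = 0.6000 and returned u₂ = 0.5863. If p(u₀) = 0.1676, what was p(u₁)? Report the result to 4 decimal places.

-0.0266

The secant line through (0.5000, 0.1676) and (0.6000, p(u₁)) crosses zero at u₂ = 0.5863.
So (0.5000, 0.1676), (0.6000, p(u₁)), (0.5863, 0) are collinear:
p(u₁) = 0.1676 · (0.6000 − 0.5863) / (0.5000 − 0.5863) = 0.1676 · (0.013700)/(-0.086300) = -0.026606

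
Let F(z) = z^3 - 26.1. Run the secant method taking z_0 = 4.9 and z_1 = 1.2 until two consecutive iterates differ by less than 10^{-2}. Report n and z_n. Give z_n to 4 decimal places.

F(4.9) = 91.549000, F(1.2) = -24.372000
z_2 = 1.200000 − (-24.372000)·(-3.700000)/(-115.921000) = 1.977913;  |Δ| = 0.777913
F(1.977913) = -18.362133
z_3 = 1.977913 − (-18.362133)·(0.777913)/(6.009867) = 4.354693;  |Δ| = 2.376780
F(4.354693) = 56.479568
z_4 = 4.354693 − 56.479568·(2.376780)/(74.841701) = 2.561047;  |Δ| = 1.793646
F(2.561047) = -9.302195
z_5 = 2.561047 − (-9.302195)·(-1.793646)/(-65.781763) = 2.814686;  |Δ| = 0.253639
F(2.814686) = -3.800766
z_6 = 2.814686 − (-3.800766)·(0.253639)/(5.501429) = 2.989918;  |Δ| = 0.175232
F(2.989918) = 0.628693
z_7 = 2.989918 − 0.628693·(0.175232)/(4.429460) = 2.965046;  |Δ| = 0.024871
F(2.965046) = -0.032796
z_8 = 2.965046 − (-0.032796)·(-0.024871)/(-0.661489) = 2.966279;  |Δ| = 0.001233
|z_8 − z_7| = 0.001233 < 10^{-2}

n = 8, z_n = 2.9663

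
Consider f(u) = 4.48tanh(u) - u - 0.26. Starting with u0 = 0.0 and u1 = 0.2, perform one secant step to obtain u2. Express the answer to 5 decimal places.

f(0.0) = -0.2600000, f(0.2) = 0.4242414
u2 = 0.2000000 − 0.4242414·(0.2000000 − 0.0000000) / (0.4242414 − (-0.2600000)) = 0.2000000 − (0.0848483)/(0.6842414) = 0.0759966

0.07600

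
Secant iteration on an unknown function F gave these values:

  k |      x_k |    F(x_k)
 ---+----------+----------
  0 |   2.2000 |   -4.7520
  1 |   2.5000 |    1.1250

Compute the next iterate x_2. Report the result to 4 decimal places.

x_2 = 2.5000 − 1.1250·(2.5000 − 2.2000) / (1.1250 − (-4.7520))
   = 2.5000 − (0.337500)/(5.877000) = 2.442573

2.4426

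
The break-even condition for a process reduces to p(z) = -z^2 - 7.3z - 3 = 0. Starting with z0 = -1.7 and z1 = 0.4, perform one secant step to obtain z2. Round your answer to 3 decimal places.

-0.613

p(-1.7) = 6.52000, p(0.4) = -6.08000
z2 = 0.40000 − (-6.08000)·(0.40000 − (-1.70000)) / (-6.08000 − 6.52000) = 0.40000 − (-12.76800)/(-12.60000) = -0.61333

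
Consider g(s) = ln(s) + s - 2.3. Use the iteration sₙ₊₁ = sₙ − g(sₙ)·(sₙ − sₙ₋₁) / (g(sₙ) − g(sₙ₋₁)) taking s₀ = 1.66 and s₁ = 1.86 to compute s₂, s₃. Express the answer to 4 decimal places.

g(1.66) = -0.133182, g(1.86) = 0.180576
s₂ = 1.860000 − 0.180576·(1.860000 − 1.660000) / (0.180576 − (-0.133182)) = 1.860000 − (0.036115)/(0.313759) = 1.744895
g(1.744895) = 0.001589
s₃ = 1.744895 − 0.001589·(1.744895 − 1.860000) / (0.001589 − 0.180576) = 1.744895 − (-0.000183)/(-0.178988) = 1.743873

1.7449, 1.7439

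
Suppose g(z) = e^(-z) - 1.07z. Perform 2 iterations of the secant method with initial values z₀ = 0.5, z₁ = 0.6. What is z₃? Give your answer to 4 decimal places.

g(0.5) = 0.071531, g(0.6) = -0.093188
z₂ = 0.600000 − (-0.093188)·(0.600000 − 0.500000) / (-0.093188 − 0.071531) = 0.600000 − (-0.009319)/(-0.164719) = 0.543426
g(0.543426) = -0.000710
z₃ = 0.543426 − (-0.000710)·(0.543426 − 0.600000) / (-0.000710 − (-0.093188)) = 0.543426 − (0.000040)/(0.092478) = 0.542991

0.5430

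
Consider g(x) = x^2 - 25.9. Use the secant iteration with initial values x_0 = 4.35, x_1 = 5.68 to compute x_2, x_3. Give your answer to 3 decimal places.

5.046, 5.087

g(4.35) = -6.97750, g(5.68) = 6.36240
x_2 = 5.68000 − 6.36240·(5.68000 − 4.35000) / (6.36240 − (-6.97750)) = 5.68000 − (8.46199)/(13.33990) = 5.04566
g(5.04566) = -0.44128
x_3 = 5.04566 − (-0.44128)·(5.04566 − 5.68000) / (-0.44128 − 6.36240) = 5.04566 − (0.27992)/(-6.80368) = 5.08681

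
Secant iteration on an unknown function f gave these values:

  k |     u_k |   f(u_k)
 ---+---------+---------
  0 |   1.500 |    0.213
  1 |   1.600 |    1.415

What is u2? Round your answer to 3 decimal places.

1.482

u2 = 1.600 − 1.415·(1.600 − 1.500) / (1.415 − 0.213)
   = 1.600 − (0.14150)/(1.20200) = 1.48228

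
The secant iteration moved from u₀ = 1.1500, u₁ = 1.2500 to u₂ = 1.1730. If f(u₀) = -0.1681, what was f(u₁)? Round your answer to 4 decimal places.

The secant line through (1.1500, -0.1681) and (1.2500, f(u₁)) crosses zero at u₂ = 1.1730.
So (1.1500, -0.1681), (1.2500, f(u₁)), (1.1730, 0) are collinear:
f(u₁) = -0.1681 · (1.2500 − 1.1730) / (1.1500 − 1.1730) = -0.1681 · (0.077000)/(-0.023000) = 0.562770

0.5628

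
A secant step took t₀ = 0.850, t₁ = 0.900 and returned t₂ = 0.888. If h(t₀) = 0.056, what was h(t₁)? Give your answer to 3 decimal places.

-0.018

The secant line through (0.850, 0.056) and (0.900, h(t₁)) crosses zero at t₂ = 0.888.
So (0.850, 0.056), (0.900, h(t₁)), (0.888, 0) are collinear:
h(t₁) = 0.056 · (0.900 − 0.888) / (0.850 − 0.888) = 0.056 · (0.01200)/(-0.03800) = -0.01768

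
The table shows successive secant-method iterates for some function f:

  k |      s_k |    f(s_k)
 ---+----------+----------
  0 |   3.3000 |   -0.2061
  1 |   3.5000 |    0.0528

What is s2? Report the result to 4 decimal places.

3.4592

s2 = 3.5000 − 0.0528·(3.5000 − 3.3000) / (0.0528 − (-0.2061))
   = 3.5000 − (0.010560)/(0.258900) = 3.459212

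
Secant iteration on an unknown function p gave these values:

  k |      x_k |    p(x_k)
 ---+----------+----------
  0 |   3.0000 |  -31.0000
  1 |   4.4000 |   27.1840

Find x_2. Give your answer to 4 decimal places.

3.7459

x_2 = 4.4000 − 27.1840·(4.4000 − 3.0000) / (27.1840 − (-31.0000))
   = 4.4000 − (38.057600)/(58.184000) = 3.745910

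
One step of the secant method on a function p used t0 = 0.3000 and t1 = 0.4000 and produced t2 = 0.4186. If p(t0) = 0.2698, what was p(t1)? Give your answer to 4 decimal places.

The secant line through (0.3000, 0.2698) and (0.4000, p(t1)) crosses zero at t2 = 0.4186.
So (0.3000, 0.2698), (0.4000, p(t1)), (0.4186, 0) are collinear:
p(t1) = 0.2698 · (0.4000 − 0.4186) / (0.3000 − 0.4186) = 0.2698 · (-0.018600)/(-0.118600) = 0.042313

0.0423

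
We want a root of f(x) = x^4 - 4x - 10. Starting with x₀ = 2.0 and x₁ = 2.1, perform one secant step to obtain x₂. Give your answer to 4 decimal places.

2.0656

f(2.0) = -2.000000, f(2.1) = 1.048100
x₂ = 2.100000 − 1.048100·(2.100000 − 2.000000) / (1.048100 − (-2.000000)) = 2.100000 − (0.104810)/(3.048100) = 2.065615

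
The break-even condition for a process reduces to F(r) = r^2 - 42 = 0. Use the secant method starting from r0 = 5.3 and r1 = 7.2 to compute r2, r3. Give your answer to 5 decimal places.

6.41280, 6.47715

F(5.3) = -13.9100000, F(7.2) = 9.8400000
r2 = 7.2000000 − 9.8400000·(7.2000000 − 5.3000000) / (9.8400000 − (-13.9100000)) = 7.2000000 − (18.6960000)/(23.7500000) = 6.4128000
F(6.4128000) = -0.8759962
r3 = 6.4128000 − (-0.8759962)·(6.4128000 − 7.2000000) / (-0.8759962 − 9.8400000) = 6.4128000 − (0.6895842)/(-10.7159962) = 6.4771509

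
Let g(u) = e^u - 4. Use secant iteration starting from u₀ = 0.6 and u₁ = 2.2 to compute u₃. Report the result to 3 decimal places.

g(0.6) = -2.17788, g(2.2) = 5.02501
u₂ = 2.20000 − 5.02501·(2.20000 − 0.60000) / (5.02501 − (-2.17788)) = 2.20000 − (8.04002)/(7.20289) = 1.08378
g(1.08378) = -1.04417
u₃ = 1.08378 − (-1.04417)·(1.08378 − 2.20000) / (-1.04417 − 5.02501) = 1.08378 − (1.16553)/(-6.06918) = 1.27582

1.276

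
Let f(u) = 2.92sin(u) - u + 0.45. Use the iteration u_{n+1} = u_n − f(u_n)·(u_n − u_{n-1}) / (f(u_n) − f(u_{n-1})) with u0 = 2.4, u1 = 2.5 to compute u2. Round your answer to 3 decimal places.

2.407

f(2.4) = 0.02235, f(2.5) = -0.30246
u2 = 2.50000 − (-0.30246)·(2.50000 − 2.40000) / (-0.30246 − 0.02235) = 2.50000 − (-0.03025)/(-0.32481) = 2.40688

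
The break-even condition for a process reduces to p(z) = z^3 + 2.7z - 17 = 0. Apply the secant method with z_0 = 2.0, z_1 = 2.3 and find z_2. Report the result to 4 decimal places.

2.2170

p(2.0) = -3.600000, p(2.3) = 1.377000
z_2 = 2.300000 − 1.377000·(2.300000 − 2.000000) / (1.377000 − (-3.600000)) = 2.300000 − (0.413100)/(4.977000) = 2.216998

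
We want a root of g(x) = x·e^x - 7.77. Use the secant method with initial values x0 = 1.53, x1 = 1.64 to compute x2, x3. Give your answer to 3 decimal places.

1.586, 1.588

g(1.53) = -0.70419, g(1.64) = 0.68448
x2 = 1.64000 − 0.68448·(1.64000 − 1.53000) / (0.68448 − (-0.70419)) = 1.64000 − (0.07529)/(1.38867) = 1.58578
g(1.58578) = -0.02647
x3 = 1.58578 − (-0.02647)·(1.58578 − 1.64000) / (-0.02647 − 0.68448) = 1.58578 − (0.00144)/(-0.71095) = 1.58780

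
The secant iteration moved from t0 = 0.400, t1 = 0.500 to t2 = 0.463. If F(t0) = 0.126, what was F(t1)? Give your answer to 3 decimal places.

-0.074

The secant line through (0.400, 0.126) and (0.500, F(t1)) crosses zero at t2 = 0.463.
So (0.400, 0.126), (0.500, F(t1)), (0.463, 0) are collinear:
F(t1) = 0.126 · (0.500 − 0.463) / (0.400 − 0.463) = 0.126 · (0.03700)/(-0.06300) = -0.07400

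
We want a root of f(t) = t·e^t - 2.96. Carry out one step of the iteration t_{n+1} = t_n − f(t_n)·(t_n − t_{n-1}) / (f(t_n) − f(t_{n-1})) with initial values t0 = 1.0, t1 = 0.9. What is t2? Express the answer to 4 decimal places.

f(1.0) = -0.241718, f(0.9) = -0.746357
t2 = 0.900000 − (-0.746357)·(0.900000 − 1.000000) / (-0.746357 − (-0.241718)) = 0.900000 − (0.074636)/(-0.504639) = 1.047899

1.0479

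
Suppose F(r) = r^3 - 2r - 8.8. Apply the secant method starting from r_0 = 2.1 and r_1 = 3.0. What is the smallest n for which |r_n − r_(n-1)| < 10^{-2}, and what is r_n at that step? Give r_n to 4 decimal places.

F(2.1) = -3.739000, F(3.0) = 12.200000
r_2 = 3.000000 − 12.200000·(0.900000)/(15.939000) = 2.311124;  |Δ| = 0.688876
F(2.311124) = -1.077860
r_3 = 2.311124 − (-1.077860)·(-0.688876)/(-13.277860) = 2.367045;  |Δ| = 0.055921
F(2.367045) = -0.271773
r_4 = 2.367045 − (-0.271773)·(0.055921)/(0.806087) = 2.385899;  |Δ| = 0.018854
F(2.385899) = 0.009959
r_5 = 2.385899 − 0.009959·(0.018854)/(0.281732) = 2.385232;  |Δ| = 0.000666
|r_5 − r_4| = 0.000666 < 10^{-2}

n = 5, r_n = 2.3852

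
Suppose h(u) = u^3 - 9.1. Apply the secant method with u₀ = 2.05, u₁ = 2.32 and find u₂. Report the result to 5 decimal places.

h(2.05) = -0.4848750, h(2.32) = 3.3871680
u₂ = 2.3200000 − 3.3871680·(2.3200000 − 2.0500000) / (3.3871680 − (-0.4848750)) = 2.3200000 − (0.9145354)/(3.8720430) = 2.0838106

2.08381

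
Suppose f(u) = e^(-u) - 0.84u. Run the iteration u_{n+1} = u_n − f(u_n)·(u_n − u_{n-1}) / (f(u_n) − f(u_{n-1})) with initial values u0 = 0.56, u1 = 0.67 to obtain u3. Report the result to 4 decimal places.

f(0.56) = 0.100809, f(0.67) = -0.051091
u2 = 0.670000 − (-0.051091)·(0.670000 − 0.560000) / (-0.051091 − 0.100809) = 0.670000 − (-0.005620)/(-0.151900) = 0.633002
f(0.633002) = -0.000726
u3 = 0.633002 − (-0.000726)·(0.633002 − 0.670000) / (-0.000726 − (-0.051091)) = 0.633002 − (0.000027)/(0.050365) = 0.632468

0.6325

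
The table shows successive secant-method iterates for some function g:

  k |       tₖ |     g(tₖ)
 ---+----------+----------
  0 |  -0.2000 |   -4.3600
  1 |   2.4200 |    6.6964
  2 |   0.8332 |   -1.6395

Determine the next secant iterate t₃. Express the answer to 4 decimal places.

1.1453

t₃ = 0.8332 − (-1.6395)·(0.8332 − 2.4200) / (-1.6395 − 6.6964)
   = 0.8332 − (2.601559)/(-8.335900) = 1.145291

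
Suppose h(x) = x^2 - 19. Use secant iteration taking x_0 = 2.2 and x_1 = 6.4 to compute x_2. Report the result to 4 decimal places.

3.8465

h(2.2) = -14.160000, h(6.4) = 21.960000
x_2 = 6.400000 − 21.960000·(6.400000 − 2.200000) / (21.960000 − (-14.160000)) = 6.400000 − (92.232000)/(36.120000) = 3.846512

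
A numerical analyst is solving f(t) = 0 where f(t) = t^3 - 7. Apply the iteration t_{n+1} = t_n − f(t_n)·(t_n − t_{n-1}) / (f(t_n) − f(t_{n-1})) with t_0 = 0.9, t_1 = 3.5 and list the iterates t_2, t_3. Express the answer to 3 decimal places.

1.287, 1.551

f(0.9) = -6.27100, f(3.5) = 35.87500
t_2 = 3.50000 − 35.87500·(3.50000 − 0.90000) / (35.87500 − (-6.27100)) = 3.50000 − (93.27500)/(42.14600) = 1.28686
f(1.28686) = -4.86895
t_3 = 1.28686 − (-4.86895)·(1.28686 − 3.50000) / (-4.86895 − 35.87500) = 1.28686 − (10.77567)/(-40.74395) = 1.55133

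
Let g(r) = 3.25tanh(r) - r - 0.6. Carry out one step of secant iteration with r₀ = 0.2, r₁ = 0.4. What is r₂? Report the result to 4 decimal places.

0.2806

g(0.2) = -0.158530, g(0.4) = 0.234834
r₂ = 0.400000 − 0.234834·(0.400000 − 0.200000) / (0.234834 − (-0.158530)) = 0.400000 − (0.046967)/(0.393364) = 0.280602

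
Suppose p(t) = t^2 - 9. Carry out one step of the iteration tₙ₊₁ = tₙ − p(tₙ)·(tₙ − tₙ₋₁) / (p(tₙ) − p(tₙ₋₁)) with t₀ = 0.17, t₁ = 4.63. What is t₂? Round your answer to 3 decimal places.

2.039

p(0.17) = -8.97110, p(4.63) = 12.43690
t₂ = 4.63000 − 12.43690·(4.63000 − 0.17000) / (12.43690 − (-8.97110)) = 4.63000 − (55.46857)/(21.40800) = 2.03898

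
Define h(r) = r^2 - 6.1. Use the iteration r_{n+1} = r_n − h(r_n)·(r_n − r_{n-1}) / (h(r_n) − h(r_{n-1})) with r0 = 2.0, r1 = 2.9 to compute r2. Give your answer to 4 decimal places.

2.4286

h(2.0) = -2.100000, h(2.9) = 2.310000
r2 = 2.900000 − 2.310000·(2.900000 − 2.000000) / (2.310000 − (-2.100000)) = 2.900000 − (2.079000)/(4.410000) = 2.428571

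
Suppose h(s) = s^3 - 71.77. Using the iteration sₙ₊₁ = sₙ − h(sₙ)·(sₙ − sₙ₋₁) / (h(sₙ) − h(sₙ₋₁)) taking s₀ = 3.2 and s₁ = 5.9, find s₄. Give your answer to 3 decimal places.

4.166

h(3.2) = -39.00200, h(5.9) = 133.60900
s₂ = 5.90000 − 133.60900·(5.90000 − 3.20000) / (133.60900 − (-39.00200)) = 5.90000 − (360.74430)/(172.61100) = 3.81007
h(3.81007) = -16.46046
s₃ = 3.81007 − (-16.46046)·(3.81007 − 5.90000) / (-16.46046 − 133.60900) = 3.81007 − (34.40115)/(-150.06946) = 4.03931
h(4.03931) = -5.86460
s₄ = 4.03931 − (-5.86460)·(4.03931 − 3.81007) / (-5.86460 − (-16.46046)) = 4.03931 − (-1.34437)/(10.59586) = 4.16619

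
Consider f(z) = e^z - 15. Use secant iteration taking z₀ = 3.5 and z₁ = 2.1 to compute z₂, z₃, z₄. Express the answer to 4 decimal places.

f(3.5) = 18.115452, f(2.1) = -6.833830
z₂ = 2.100000 − (-6.833830)·(2.100000 − 3.500000) / (-6.833830 − 18.115452) = 2.100000 − (9.567362)/(-24.949282) = 2.483472
f(2.483472) = -3.017198
z₃ = 2.483472 − (-3.017198)·(2.483472 − 2.100000) / (-3.017198 − (-6.833830)) = 2.483472 − (-1.157012)/(3.816632) = 2.786623
f(2.786623) = 1.226124
z₄ = 2.786623 − 1.226124·(2.786623 − 2.483472) / (1.226124 − (-3.017198)) = 2.786623 − (0.371700)/(4.243322) = 2.699026

2.4835, 2.7866, 2.6990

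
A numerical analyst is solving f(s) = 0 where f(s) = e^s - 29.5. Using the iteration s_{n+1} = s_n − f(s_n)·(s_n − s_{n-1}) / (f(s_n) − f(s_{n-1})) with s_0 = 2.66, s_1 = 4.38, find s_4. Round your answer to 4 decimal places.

f(2.66) = -15.203711, f(4.38) = 50.338033
s_2 = 4.380000 − 50.338033·(4.380000 − 2.660000) / (50.338033 − (-15.203711)) = 4.380000 − (86.581417)/(65.541744) = 3.058988
f(3.058988) = -8.194011
s_3 = 3.058988 − (-8.194011)·(3.058988 − 4.380000) / (-8.194011 − 50.338033) = 3.058988 − (10.824385)/(-58.532044) = 3.243919
f(3.243919) = -3.866012
s_4 = 3.243919 − (-3.866012)·(3.243919 − 3.058988) / (-3.866012 − (-8.194011)) = 3.243919 − (-0.714945)/(4.327999) = 3.409110

3.4091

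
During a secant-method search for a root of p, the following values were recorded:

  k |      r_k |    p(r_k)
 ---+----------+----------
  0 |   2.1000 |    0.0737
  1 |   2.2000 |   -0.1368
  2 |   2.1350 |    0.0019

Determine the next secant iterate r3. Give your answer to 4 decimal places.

2.1359

r3 = 2.1350 − 0.0019·(2.1350 − 2.2000) / (0.0019 − (-0.1368))
   = 2.1350 − (-0.000124)/(0.138700) = 2.135890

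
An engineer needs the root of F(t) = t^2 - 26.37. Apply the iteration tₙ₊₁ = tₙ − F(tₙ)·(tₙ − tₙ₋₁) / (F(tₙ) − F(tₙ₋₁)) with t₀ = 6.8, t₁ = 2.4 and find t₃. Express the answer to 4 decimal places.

F(6.8) = 19.870000, F(2.4) = -20.610000
t₂ = 2.400000 − (-20.610000)·(2.400000 − 6.800000) / (-20.610000 − 19.870000) = 2.400000 − (90.684000)/(-40.480000) = 4.640217
F(4.640217) = -4.838383
t₃ = 4.640217 − (-4.838383)·(4.640217 − 2.400000) / (-4.838383 − (-20.610000)) = 4.640217 − (-10.839029)/(15.771617) = 5.327466

5.3275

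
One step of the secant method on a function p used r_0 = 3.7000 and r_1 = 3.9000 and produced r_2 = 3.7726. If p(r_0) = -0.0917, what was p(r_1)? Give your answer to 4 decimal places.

0.1609

The secant line through (3.7000, -0.0917) and (3.9000, p(r_1)) crosses zero at r_2 = 3.7726.
So (3.7000, -0.0917), (3.9000, p(r_1)), (3.7726, 0) are collinear:
p(r_1) = -0.0917 · (3.9000 − 3.7726) / (3.7000 − 3.7726) = -0.0917 · (0.127400)/(-0.072600) = 0.160917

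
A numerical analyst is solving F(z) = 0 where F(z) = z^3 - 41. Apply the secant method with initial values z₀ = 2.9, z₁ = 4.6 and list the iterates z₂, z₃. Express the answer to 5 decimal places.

3.28711, 3.40355

F(2.9) = -16.6110000, F(4.6) = 56.3360000
z₂ = 4.6000000 − 56.3360000·(4.6000000 − 2.9000000) / (56.3360000 − (-16.6110000)) = 4.6000000 − (95.7712000)/(72.9470000) = 3.2871126
F(3.2871126) = -5.4823905
z₃ = 3.2871126 − (-5.4823905)·(3.2871126 − 4.6000000) / (-5.4823905 − 56.3360000) = 3.2871126 − (7.1977616)/(-61.8183905) = 3.4035465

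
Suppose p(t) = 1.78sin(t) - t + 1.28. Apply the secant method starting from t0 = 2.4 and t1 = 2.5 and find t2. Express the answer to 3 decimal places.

p(2.4) = 0.08232, p(2.5) = -0.15472
t2 = 2.50000 − (-0.15472)·(2.50000 − 2.40000) / (-0.15472 − 0.08232) = 2.50000 − (-0.01547)/(-0.23704) = 2.43473

2.435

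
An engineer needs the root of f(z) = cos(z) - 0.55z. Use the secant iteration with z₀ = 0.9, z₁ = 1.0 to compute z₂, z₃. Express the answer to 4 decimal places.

f(0.9) = 0.126610, f(1.0) = -0.009698
z₂ = 1.000000 − (-0.009698)·(1.000000 − 0.900000) / (-0.009698 − 0.126610) = 1.000000 − (-0.000970)/(-0.136308) = 0.992885
f(0.992885) = 0.000188
z₃ = 0.992885 − 0.000188·(0.992885 − 1.000000) / (0.000188 − (-0.009698)) = 0.992885 − (-0.000001)/(0.009886) = 0.993021

0.9929, 0.9930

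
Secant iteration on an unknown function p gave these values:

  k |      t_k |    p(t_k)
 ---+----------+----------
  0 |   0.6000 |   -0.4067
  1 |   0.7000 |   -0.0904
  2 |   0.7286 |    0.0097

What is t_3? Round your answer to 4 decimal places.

t_3 = 0.7286 − 0.0097·(0.7286 − 0.7000) / (0.0097 − (-0.0904))
   = 0.7286 − (0.000277)/(0.100100) = 0.725829

0.7258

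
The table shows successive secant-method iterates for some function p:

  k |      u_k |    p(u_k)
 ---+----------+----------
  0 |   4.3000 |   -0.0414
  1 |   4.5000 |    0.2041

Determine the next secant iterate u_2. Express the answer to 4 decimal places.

4.3337

u_2 = 4.5000 − 0.2041·(4.5000 − 4.3000) / (0.2041 − (-0.0414))
   = 4.5000 − (0.040820)/(0.245500) = 4.333727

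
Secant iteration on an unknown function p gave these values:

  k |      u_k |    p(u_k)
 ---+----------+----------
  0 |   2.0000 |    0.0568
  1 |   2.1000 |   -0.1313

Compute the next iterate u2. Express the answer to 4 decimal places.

u2 = 2.1000 − (-0.1313)·(2.1000 − 2.0000) / (-0.1313 − 0.0568)
   = 2.1000 − (-0.013130)/(-0.188100) = 2.030197

2.0302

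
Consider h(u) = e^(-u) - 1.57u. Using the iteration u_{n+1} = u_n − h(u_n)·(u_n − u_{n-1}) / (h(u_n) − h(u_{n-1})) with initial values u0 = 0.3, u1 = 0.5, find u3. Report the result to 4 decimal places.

0.4189

h(0.3) = 0.269818, h(0.5) = -0.178469
u2 = 0.500000 − (-0.178469)·(0.500000 − 0.300000) / (-0.178469 − 0.269818) = 0.500000 − (-0.035694)/(-0.448288) = 0.420377
h(0.420377) = -0.003193
u3 = 0.420377 − (-0.003193)·(0.420377 − 0.500000) / (-0.003193 − (-0.178469)) = 0.420377 − (0.000254)/(0.175276) = 0.418927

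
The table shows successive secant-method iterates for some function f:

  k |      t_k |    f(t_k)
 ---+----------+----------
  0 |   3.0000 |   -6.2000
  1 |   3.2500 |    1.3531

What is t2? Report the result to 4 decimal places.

t2 = 3.2500 − 1.3531·(3.2500 − 3.0000) / (1.3531 − (-6.2000))
   = 3.2500 − (0.338275)/(7.553100) = 3.205214

3.2052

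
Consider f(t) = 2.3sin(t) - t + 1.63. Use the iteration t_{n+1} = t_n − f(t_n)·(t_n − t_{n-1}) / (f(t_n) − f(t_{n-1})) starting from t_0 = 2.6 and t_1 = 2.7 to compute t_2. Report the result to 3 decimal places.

2.671

f(2.6) = 0.21565, f(2.7) = -0.08703
t_2 = 2.70000 − (-0.08703)·(2.70000 − 2.60000) / (-0.08703 − 0.21565) = 2.70000 − (-0.00870)/(-0.30268) = 2.67125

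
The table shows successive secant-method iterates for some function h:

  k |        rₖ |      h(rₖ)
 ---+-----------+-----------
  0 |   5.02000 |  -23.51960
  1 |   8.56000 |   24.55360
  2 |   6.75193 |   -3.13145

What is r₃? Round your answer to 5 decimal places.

6.95644

r₃ = 6.75193 − (-3.13145)·(6.75193 − 8.56000) / (-3.13145 − 24.55360)
   = 6.75193 − (5.6618808)/(-27.6850500) = 6.9564404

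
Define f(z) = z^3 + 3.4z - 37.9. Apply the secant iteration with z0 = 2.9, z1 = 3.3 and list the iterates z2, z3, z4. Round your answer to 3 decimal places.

3.013, 3.022, 3.023

f(2.9) = -3.65100, f(3.3) = 9.25700
z2 = 3.30000 − 9.25700·(3.30000 − 2.90000) / (9.25700 − (-3.65100)) = 3.30000 − (3.70280)/(12.90800) = 3.01314
f(3.01314) = -0.29901
z3 = 3.01314 − (-0.29901)·(3.01314 − 3.30000) / (-0.29901 − 9.25700) = 3.01314 − (0.08578)/(-9.55601) = 3.02212
f(3.02212) = -0.02329
z4 = 3.02212 − (-0.02329)·(3.02212 − 3.01314) / (-0.02329 − (-0.29901)) = 3.02212 − (-0.00021)/(0.27573) = 3.02287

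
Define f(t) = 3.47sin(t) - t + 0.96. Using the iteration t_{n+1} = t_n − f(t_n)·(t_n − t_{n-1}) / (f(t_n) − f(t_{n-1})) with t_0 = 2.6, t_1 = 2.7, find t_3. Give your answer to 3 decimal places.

2.637

f(2.6) = 0.14879, f(2.7) = -0.25699
t_2 = 2.70000 − (-0.25699)·(2.70000 − 2.60000) / (-0.25699 − 0.14879) = 2.70000 − (-0.02570)/(-0.40578) = 2.63667
f(2.63667) = 0.00192
t_3 = 2.63667 − 0.00192·(2.63667 − 2.70000) / (0.00192 − (-0.25699)) = 2.63667 − (-0.00012)/(0.25891) = 2.63714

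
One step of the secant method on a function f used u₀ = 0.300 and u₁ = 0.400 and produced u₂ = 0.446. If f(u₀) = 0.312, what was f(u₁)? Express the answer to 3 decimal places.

The secant line through (0.300, 0.312) and (0.400, f(u₁)) crosses zero at u₂ = 0.446.
So (0.300, 0.312), (0.400, f(u₁)), (0.446, 0) are collinear:
f(u₁) = 0.312 · (0.400 − 0.446) / (0.300 − 0.446) = 0.312 · (-0.04600)/(-0.14600) = 0.09830

0.098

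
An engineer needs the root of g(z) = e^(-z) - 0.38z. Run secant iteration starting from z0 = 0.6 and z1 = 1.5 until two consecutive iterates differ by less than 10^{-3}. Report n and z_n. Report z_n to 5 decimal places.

n = 5, z_n = 0.98386

g(0.6) = 0.3208116, g(1.5) = -0.3468698
z2 = 1.5000000 − (-0.3468698)·(0.9000000)/(-0.6676815) = 1.0324374;  |Δ| = 0.4675626
g(1.0324374) = -0.0361884
z3 = 1.0324374 − (-0.0361884)·(-0.4675626)/(0.3106814) = 0.9779754;  |Δ| = 0.0544620
g(0.9779754) = 0.0044410
z4 = 0.9779754 − 0.0044410·(-0.0544620)/(0.0406294) = 0.9839285;  |Δ| = 0.0059530
g(0.9839285) = -0.0000532
z5 = 0.9839285 − (-0.0000532)·(0.0059530)/(-0.0044943) = 0.9838580;  |Δ| = 0.0000705
|z5 − z4| = 0.0000705 < 10^{-3}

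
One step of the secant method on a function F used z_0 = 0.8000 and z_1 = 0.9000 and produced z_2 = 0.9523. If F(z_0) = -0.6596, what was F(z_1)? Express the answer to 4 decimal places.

-0.2265

The secant line through (0.8000, -0.6596) and (0.9000, F(z_1)) crosses zero at z_2 = 0.9523.
So (0.8000, -0.6596), (0.9000, F(z_1)), (0.9523, 0) are collinear:
F(z_1) = -0.6596 · (0.9000 − 0.9523) / (0.8000 − 0.9523) = -0.6596 · (-0.052300)/(-0.152300) = -0.226507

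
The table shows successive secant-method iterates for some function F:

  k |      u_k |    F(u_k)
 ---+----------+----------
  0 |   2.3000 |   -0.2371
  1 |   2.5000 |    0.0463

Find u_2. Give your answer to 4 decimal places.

u_2 = 2.5000 − 0.0463·(2.5000 − 2.3000) / (0.0463 − (-0.2371))
   = 2.5000 − (0.009260)/(0.283400) = 2.467325

2.4673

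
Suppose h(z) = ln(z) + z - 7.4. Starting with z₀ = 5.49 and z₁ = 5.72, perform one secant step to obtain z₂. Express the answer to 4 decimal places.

h(5.49) = -0.207072, h(5.72) = 0.063969
z₂ = 5.720000 − 0.063969·(5.720000 − 5.490000) / (0.063969 − (-0.207072)) = 5.720000 − (0.014713)/(0.271041) = 5.665717

5.6657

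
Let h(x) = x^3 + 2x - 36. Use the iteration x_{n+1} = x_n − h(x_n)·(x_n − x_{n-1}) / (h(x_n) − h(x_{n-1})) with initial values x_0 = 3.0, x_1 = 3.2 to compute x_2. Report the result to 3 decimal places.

3.097

h(3.0) = -3.00000, h(3.2) = 3.16800
x_2 = 3.20000 − 3.16800·(3.20000 − 3.00000) / (3.16800 − (-3.00000)) = 3.20000 − (0.63360)/(6.16800) = 3.09728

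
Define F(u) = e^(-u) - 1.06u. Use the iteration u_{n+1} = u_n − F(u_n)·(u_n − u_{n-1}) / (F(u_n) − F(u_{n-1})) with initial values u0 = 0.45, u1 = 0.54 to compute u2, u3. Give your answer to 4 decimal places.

F(0.45) = 0.160628, F(0.54) = 0.010348
u2 = 0.540000 − 0.010348·(0.540000 − 0.450000) / (0.010348 − 0.160628) = 0.540000 − (0.000931)/(-0.150280) = 0.546197
F(0.546197) = 0.000179
u3 = 0.546197 − 0.000179·(0.546197 − 0.540000) / (0.000179 − 0.010348) = 0.546197 − (0.000001)/(-0.010170) = 0.546306

0.5462, 0.5463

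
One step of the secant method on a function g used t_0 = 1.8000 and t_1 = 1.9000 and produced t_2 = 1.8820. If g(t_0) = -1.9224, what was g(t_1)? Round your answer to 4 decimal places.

The secant line through (1.8000, -1.9224) and (1.9000, g(t_1)) crosses zero at t_2 = 1.8820.
So (1.8000, -1.9224), (1.9000, g(t_1)), (1.8820, 0) are collinear:
g(t_1) = -1.9224 · (1.9000 − 1.8820) / (1.8000 − 1.8820) = -1.9224 · (0.018000)/(-0.082000) = 0.421990

0.4220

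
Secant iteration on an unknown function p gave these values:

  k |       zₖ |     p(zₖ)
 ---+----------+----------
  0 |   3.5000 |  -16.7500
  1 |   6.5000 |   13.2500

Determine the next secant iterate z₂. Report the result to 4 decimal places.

z₂ = 6.5000 − 13.2500·(6.5000 − 3.5000) / (13.2500 − (-16.7500))
   = 6.5000 − (39.750000)/(30.000000) = 5.175000

5.1750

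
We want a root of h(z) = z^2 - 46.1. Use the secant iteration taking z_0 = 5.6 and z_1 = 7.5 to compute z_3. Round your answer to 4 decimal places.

6.7865

h(5.6) = -14.740000, h(7.5) = 10.150000
z_2 = 7.500000 − 10.150000·(7.500000 − 5.600000) / (10.150000 − (-14.740000)) = 7.500000 − (19.285000)/(24.890000) = 6.725191
h(6.725191) = -0.871808
z_3 = 6.725191 − (-0.871808)·(6.725191 − 7.500000) / (-0.871808 − 10.150000) = 6.725191 − (0.675485)/(-11.021808) = 6.786477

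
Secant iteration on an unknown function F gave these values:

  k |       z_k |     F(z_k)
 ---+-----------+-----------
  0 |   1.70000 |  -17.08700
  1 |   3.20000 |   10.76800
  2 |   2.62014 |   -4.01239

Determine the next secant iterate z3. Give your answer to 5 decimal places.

2.77755

z3 = 2.62014 − (-4.01239)·(2.62014 − 3.20000) / (-4.01239 − 10.76800)
   = 2.62014 − (2.3266245)/(-14.7803900) = 2.7775529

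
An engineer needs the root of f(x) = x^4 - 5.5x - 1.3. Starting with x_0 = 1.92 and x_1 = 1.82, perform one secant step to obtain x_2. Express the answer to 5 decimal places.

1.83635

f(1.92) = 1.7295450, f(1.82) = -0.3380062
x_2 = 1.8200000 − (-0.3380062)·(1.8200000 − 1.9200000) / (-0.3380062 − 1.7295450) = 1.8200000 − (0.0338006)/(-2.0675512) = 1.8363481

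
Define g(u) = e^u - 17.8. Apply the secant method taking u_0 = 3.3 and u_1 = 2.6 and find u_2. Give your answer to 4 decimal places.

g(3.3) = 9.312639, g(2.6) = -4.336262
u_2 = 2.600000 − (-4.336262)·(2.600000 − 3.300000) / (-4.336262 − 9.312639) = 2.600000 − (3.035383)/(-13.648901) = 2.822390

2.8224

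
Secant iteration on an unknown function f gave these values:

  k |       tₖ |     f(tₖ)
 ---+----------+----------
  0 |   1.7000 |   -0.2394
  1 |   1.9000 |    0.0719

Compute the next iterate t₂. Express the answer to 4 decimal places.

t₂ = 1.9000 − 0.0719·(1.9000 − 1.7000) / (0.0719 − (-0.2394))
   = 1.9000 − (0.014380)/(0.311300) = 1.853807

1.8538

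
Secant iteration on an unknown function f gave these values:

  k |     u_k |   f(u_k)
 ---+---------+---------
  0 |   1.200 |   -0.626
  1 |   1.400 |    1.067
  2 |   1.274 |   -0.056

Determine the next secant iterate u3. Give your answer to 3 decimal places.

u3 = 1.274 − (-0.056)·(1.274 − 1.400) / (-0.056 − 1.067)
   = 1.274 − (0.00706)/(-1.12300) = 1.28028

1.280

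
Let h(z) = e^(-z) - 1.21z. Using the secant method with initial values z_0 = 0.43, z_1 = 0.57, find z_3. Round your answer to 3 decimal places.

h(0.43) = 0.13021, h(0.57) = -0.12417
z_2 = 0.57000 − (-0.12417)·(0.57000 − 0.43000) / (-0.12417 − 0.13021) = 0.57000 − (-0.01738)/(-0.25438) = 0.50166
h(0.50166) = -0.00148
z_3 = 0.50166 − (-0.00148)·(0.50166 − 0.57000) / (-0.00148 − (-0.12417)) = 0.50166 − (0.00010)/(0.12269) = 0.50083

0.501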